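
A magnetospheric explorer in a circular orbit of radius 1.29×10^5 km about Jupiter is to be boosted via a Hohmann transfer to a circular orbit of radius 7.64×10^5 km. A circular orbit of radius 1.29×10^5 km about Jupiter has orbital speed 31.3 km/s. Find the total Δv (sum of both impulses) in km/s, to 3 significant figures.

From the circular-orbit relation v² = μ/r at r = 1.29×10^5 km: μ = v²r = (31.3)² × 1.29×10^5 = 1.26380×10^8 km³/s².
Transfer-ellipse semi-major axis a_t = (r₁ + r₂)/2 = (1.290×10^5 + 7.640×10^5)/2 = 4.465×10^5 km.
Circular speed at r₁: v₁ = √(μ/r₁) = √(1.26380×10^8/1.290×10^5) = 31.300 km/s.
Transfer-orbit speed at r₁ (vis-viva): v_p = √[μ(2/r₁ − 1/a_t)] = 40.943 km/s.
First burn Δv₁ = |v_p − v₁| = 9.643 km/s.
Circular speed at r₂: v₂ = √(μ/r₂) = 12.8615 km/s.
Transfer-orbit speed at r₂: v_a = √[μ(2/r₂ − 1/a_t)] = 6.91316 km/s.
Second burn Δv₂ = |v₂ − v_a| = 5.948 km/s.
Δv = Δv₁ + Δv₂ = 9.643 + 5.948 = 15.59 km/s.

Δv = 15.6 km/s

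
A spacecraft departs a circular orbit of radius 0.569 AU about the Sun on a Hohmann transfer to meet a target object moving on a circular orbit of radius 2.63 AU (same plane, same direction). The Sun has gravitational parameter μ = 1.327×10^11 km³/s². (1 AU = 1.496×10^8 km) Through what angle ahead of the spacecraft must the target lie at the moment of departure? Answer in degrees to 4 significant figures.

φ = 94.63°

In km: r₁ = 0.569 × 1.496×10^8 = 8.51224×10^7 km; r₂ = 2.63 × 1.496×10^8 = 3.93448×10^8 km.
Semi-major axis of the transfer orbit: a_t = (8.51224×10^7 + 3.93448×10^8)/2 = 2.392852×10^8 km.
The half-period of the transfer ellipse is t = π√(a_t³/μ) = 3.192×10^7 s.
Target angular speed ω₂ = √(μ/r₂³) = 4.668×10^-8 rad/s.
Angle swept by the target during transfer: ω₂·t = 1.490 rad = 85.37°.
Arrival is 180° from departure on the ellipse, so φ = 180° − 85.37° = 94.63°.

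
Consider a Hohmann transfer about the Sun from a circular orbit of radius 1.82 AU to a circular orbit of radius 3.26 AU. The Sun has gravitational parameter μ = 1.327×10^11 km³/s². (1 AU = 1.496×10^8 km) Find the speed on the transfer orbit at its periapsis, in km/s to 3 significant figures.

v = 25.0 km/s

In km: r₁ = 1.82 × 1.496×10^8 = 2.72272×10^8 km; r₂ = 3.26 × 1.496×10^8 = 4.87696×10^8 km.
Transfer-ellipse semi-major axis a_t = (r₁ + r₂)/2 = (2.72272×10^8 + 4.87696×10^8)/2 = 3.79984×10^8 km.
At periapsis, r = 2.72272×10^8 km.
Vis-viva: v = √[μ(2/r − 1/a_t)] = √[1.327×10^11 × (2/2.72272×10^8 − 1/3.79984×10^8)] = 25.01 km/s.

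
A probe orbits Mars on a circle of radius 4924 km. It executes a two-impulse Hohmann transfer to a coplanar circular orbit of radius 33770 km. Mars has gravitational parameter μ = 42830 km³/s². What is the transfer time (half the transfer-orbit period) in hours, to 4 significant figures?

t = 11.35 hours

Transfer-ellipse semi-major axis a_t = (r₁ + r₂)/2 = (4924 + 33770)/2 = 19347 km.
By Kepler's third law the transfer-orbit period is T = 2π√(a_t³/μ), so t = T/2 = 40850 s.
Converting: 40850 s ÷ 3600 s/hour = 11.35 hours.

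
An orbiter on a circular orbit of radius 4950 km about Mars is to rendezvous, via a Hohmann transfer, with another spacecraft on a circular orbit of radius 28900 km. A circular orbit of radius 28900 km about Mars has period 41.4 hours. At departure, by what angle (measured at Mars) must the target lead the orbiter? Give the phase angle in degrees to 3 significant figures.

φ = 99.3°

From Kepler's third law T² = 4π²r³/μ at r = 28900 km, T = 41.4 hours = 41.4 × 3600 s = 1.4904×10^5 s: μ = 4π²r³/T² = 42899.0 km³/s².
Transfer-ellipse semi-major axis a_t = (r₁ + r₂)/2 = (4950 + 28900)/2 = 16925 km.
The half-period of the transfer ellipse is t = π√(a_t³/μ) = 33400 s.
The target's mean motion on its circular orbit is ω₂ = √(μ/r₂³) = 4.216×10^-5 rad/s.
Angle swept by the target during transfer: ω₂·t = 1.408 rad = 80.67°.
The orbiter traverses 180° on the transfer ellipse, so the target must lead by 180° − 80.67° = 99.3°.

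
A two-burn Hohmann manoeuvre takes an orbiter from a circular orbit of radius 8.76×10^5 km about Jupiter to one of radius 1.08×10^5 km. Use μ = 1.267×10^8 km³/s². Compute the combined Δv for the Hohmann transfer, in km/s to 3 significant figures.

Δv = 17.8 km/s

The Hohmann ellipse has a_t = (r₁ + r₂)/2 = 4.920×10^5 km.
At r₁ the circular-orbit speed is v₁ = √(μ/r₁) = 12.0264 km/s.
On the transfer ellipse at r₁, vis-viva gives v_a = √[μ(2/r₁ − 1/a_t)] = 5.63463 km/s.
First burn Δv₁ = |v_a − v₁| = 6.392 km/s.
Circular speed at r₂: v₂ = √(μ/r₂) = 34.25 km/s.
Transfer-orbit speed at r₂: v_p = √[μ(2/r₂ − 1/a_t)] = 45.70 km/s.
Second burn Δv₂ = |v₂ − v_p| = 11.45 km/s.
Total Δv = Δv₁ + Δv₂ = 17.84 km/s.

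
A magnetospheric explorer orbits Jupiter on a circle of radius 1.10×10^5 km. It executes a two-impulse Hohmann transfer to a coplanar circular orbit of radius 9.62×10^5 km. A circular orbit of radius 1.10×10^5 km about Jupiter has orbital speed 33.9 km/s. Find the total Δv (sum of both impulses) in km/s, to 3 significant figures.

Δv = 17.8 km/s

From the circular-orbit relation v² = μ/r at r = 1.10×10^5 km: μ = v²r = (33.9)² × 1.10×10^5 = 1.26413×10^8 km³/s².
Transfer-ellipse semi-major axis a_t = (r₁ + r₂)/2 = (1.100×10^5 + 9.620×10^5)/2 = 5.360×10^5 km.
Circular speed at r₁: v₁ = √(μ/r₁) = √(1.26413×10^8/1.100×10^5) = 33.90 km/s.
Transfer-orbit speed at r₁ (v² = μ(2/r − 1/a)): v_p = √[μ(2/r₁ − 1/a_t)] = 45.42 km/s.
First burn Δv₁ = |v_p − v₁| = 11.52 km/s.
Circular speed at r₂: v₂ = √(μ/r₂) = 11.463 km/s.
Transfer-orbit speed at r₂: v_a = √[μ(2/r₂ − 1/a_t)] = 5.1930 km/s.
Second burn Δv₂ = |v₂ − v_a| = 6.270 km/s.
Δv = Δv₁ + Δv₂ = 11.52 + 6.270 = 17.79 km/s.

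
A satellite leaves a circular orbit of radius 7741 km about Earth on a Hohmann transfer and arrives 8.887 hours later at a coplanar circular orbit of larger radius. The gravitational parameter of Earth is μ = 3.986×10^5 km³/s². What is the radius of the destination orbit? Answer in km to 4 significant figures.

Transfer time t = 8.887 hours = 31993.2 s, and t = π√(a_t³/μ).
So a_t = (μ t²/π²)^(1/3) = (3.986×10^5 × (31993.2)² / π²)^(1/3) = 34577 km.
Since a_t = (r₁ + r₂)/2, r₂ = 2a_t − r₁ = 2×34577 − 7741 = 61413 km.

r₂ = 61410 km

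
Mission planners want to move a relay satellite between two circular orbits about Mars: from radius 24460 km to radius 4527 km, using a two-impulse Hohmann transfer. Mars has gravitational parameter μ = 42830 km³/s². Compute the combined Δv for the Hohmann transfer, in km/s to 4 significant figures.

Δv = 1.504 km/s

The Hohmann ellipse has a_t = (r₁ + r₂)/2 = 14493.5 km.
Circular speed at r₁: v₁ = √(μ/r₁) = √(42830/24460) = 1.32326 km/s.
On the transfer ellipse at r₁, vis-viva equation gives v_a = √[μ(2/r₁ − 1/a_t)] = 0.739545 km/s.
First burn Δv₁ = |v_a − v₁| = 0.5837 km/s.
Circular speed at r₂: v₂ = √(μ/r₂) = 3.076 km/s.
Transfer-orbit speed at r₂: v_p = √[μ(2/r₂ − 1/a_t)] = 3.996 km/s.
Second burn Δv₂ = |v₂ − v_p| = 0.9200 km/s.
Total Δv = Δv₁ + Δv₂ = 1.504 km/s.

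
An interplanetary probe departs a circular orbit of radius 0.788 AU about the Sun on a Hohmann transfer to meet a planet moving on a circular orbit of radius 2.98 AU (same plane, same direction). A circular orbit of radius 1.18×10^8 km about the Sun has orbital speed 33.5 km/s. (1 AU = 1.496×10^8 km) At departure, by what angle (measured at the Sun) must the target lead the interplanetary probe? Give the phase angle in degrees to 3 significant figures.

From the circular-orbit relation v² = μ/r at r = 1.18×10^8 km: μ = v²r = (33.5)² × 1.18×10^8 = 1.32426×10^11 km³/s².
In km: r₁ = 0.788 × 1.496×10^8 = 1.178848×10^8 km; r₂ = 2.98 × 1.496×10^8 = 4.45808×10^8 km.
Semi-major axis of the transfer orbit: a_t = (1.178848×10^8 + 4.45808×10^8)/2 = 2.818464×10^8 km.
The half-period of the transfer ellipse is t = π√(a_t³/μ) = 4.0849×10^7 s.
Target angular speed ω₂ = √(μ/r₂³) = 3.8660×10^-8 rad/s.
Angle swept by the target during transfer: ω₂·t = 1.5792 rad = 90.48°.
Arrival is 180° from departure on the ellipse, so φ = 180° − 90.48° = 89.5°.

φ = 89.5°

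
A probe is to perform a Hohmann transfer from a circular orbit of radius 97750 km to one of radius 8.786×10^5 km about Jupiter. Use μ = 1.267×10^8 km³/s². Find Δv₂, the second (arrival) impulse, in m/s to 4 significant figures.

Δv₂ = 6635 m/s

The Hohmann ellipse has a_t = (r₁ + r₂)/2 = 4.88175×10^5 km.
Circular speed at r = 8.786×10^5 km: v_c = √(μ/r) = 12.009 km/s.
Vis-viva on the transfer ellipse at r = 8.786×10^5 km gives v_t = √[μ(2/r − 1/a_t)] = 5.3736 km/s.
Δv₂ = |v_t − v_c| = |5.3736 − 12.009| = 6.635 km/s.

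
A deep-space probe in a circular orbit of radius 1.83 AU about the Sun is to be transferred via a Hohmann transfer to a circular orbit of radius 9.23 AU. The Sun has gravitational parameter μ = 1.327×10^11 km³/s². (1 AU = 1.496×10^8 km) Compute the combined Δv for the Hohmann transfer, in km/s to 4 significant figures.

In km: r₁ = 1.83 × 1.496×10^8 = 2.73768×10^8 km; r₂ = 9.23 × 1.496×10^8 = 1.380808×10^9 km.
The Hohmann ellipse has a_t = (r₁ + r₂)/2 = 8.27288×10^8 km.
Circular speed at r₁: v₁ = √(μ/r₁) = √(1.327×10^11/2.73768×10^8) = 22.016 km/s.
Transfer-orbit speed at r₁ (vis-viva equation): v_p = √[μ(2/r₁ − 1/a_t)] = 28.443 km/s.
First burn Δv₁ = |v_p − v₁| = 6.427 km/s.
At r₂, v₂ = √(μ/r₂) = 9.803 km/s.
Transfer-orbit speed at r₂: v_a = √[μ(2/r₂ − 1/a_t)] = 5.639 km/s.
Second burn Δv₂ = |v₂ − v_a| = 4.164 km/s.
Δv = Δv₁ + Δv₂ = 6.427 + 4.164 = 10.59 km/s.

Δv = 10.59 km/s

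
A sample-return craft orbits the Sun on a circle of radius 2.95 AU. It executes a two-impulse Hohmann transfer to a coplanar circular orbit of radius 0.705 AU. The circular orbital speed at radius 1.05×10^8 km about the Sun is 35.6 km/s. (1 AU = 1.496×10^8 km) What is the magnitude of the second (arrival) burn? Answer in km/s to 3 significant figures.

From the circular-orbit relation v² = μ/r at r = 1.05×10^8 km: μ = v²r = (35.6)² × 1.05×10^8 = 1.33073×10^11 km³/s².
In km: r₁ = 2.95 × 1.496×10^8 = 4.4132×10^8 km; r₂ = 0.705 × 1.496×10^8 = 1.05468×10^8 km.
Semi-major axis of the transfer orbit: a_t = (4.4132×10^8 + 1.05468×10^8)/2 = 2.73394×10^8 km.
Circular speed at r = 1.05468×10^8 km: v_c = √(μ/r) = 35.521 km/s.
Transfer-orbit speed at the same r (vis-viva, a = a_t): v_t = √[μ(2/r − 1/a_t)] = 45.130 km/s.
Δv₂ = |v_t − v_c| = |45.130 − 35.521| = 9.609 km/s.

Δv₂ = 9.61 km/s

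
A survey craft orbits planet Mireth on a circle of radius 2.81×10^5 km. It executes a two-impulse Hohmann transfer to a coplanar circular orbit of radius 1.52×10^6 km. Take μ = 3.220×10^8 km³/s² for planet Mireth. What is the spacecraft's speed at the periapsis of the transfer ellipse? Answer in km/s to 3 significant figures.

The Hohmann ellipse has a_t = (r₁ + r₂)/2 = 9.005×10^5 km.
The periapsis of the transfer ellipse is at r = 2.810×10^5 km.
Vis-viva: v = √[μ(2/r − 1/a_t)] = √[3.220×10^8 × (2/2.810×10^5 − 1/9.005×10^5)] = 43.98 km/s.

v = 44.0 km/s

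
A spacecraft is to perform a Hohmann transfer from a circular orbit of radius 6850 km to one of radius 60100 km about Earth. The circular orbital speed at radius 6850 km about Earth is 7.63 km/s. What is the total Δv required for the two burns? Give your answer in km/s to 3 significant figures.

Δv = 4.00 km/s

From the circular-orbit relation v² = μ/r at r = 6850 km: μ = v²r = (7.63)² × 6850 = 3.98786×10^5 km³/s².
The Hohmann ellipse has a_t = (r₁ + r₂)/2 = 33475 km.
At r₁ the circular-orbit speed is v₁ = √(μ/r₁) = 7.63000 km/s.
On the transfer ellipse at r₁, vis-viva gives v_p = √[μ(2/r₁ − 1/a_t)] = 10.2235 km/s.
First burn Δv₁ = |v_p − v₁| = 2.5935 km/s.
Circular speed at r₂: v₂ = √(μ/r₂) = 2.5759 km/s.
Transfer-orbit speed at r₂: v_a = √[μ(2/r₂ − 1/a_t)] = 1.1652 km/s.
Second burn Δv₂ = |v₂ − v_a| = 1.4107 km/s.
Total Δv = Δv₁ + Δv₂ = 4.004 km/s.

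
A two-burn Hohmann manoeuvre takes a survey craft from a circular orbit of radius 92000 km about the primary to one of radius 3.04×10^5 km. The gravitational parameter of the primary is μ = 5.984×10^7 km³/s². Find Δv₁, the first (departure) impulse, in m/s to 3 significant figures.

Transfer-ellipse semi-major axis a_t = (r₁ + r₂)/2 = (92000 + 3.040×10^5)/2 = 1.980×10^5 km.
On the circular orbit at r = 92000 km, v_c = √(μ/r) = 25.5036 km/s.
Transfer-orbit speed at the same r (vis-viva, a = a_t): v_t = √[μ(2/r − 1/a_t)] = 31.6014 km/s.
Δv₁ = |v_t − v_c| = |31.6014 − 25.5036| = 6.098 km/s.

Δv₁ = 6100 m/s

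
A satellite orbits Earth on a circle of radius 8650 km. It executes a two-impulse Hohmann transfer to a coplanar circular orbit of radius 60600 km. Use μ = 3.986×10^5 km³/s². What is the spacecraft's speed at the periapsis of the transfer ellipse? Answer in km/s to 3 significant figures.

Transfer-ellipse semi-major axis a_t = (r₁ + r₂)/2 = (8650 + 60600)/2 = 34625 km.
The periapsis of the transfer ellipse is at r = 8650 km.
Applying v² = μ(2/r − 1/a_t): v = 8.981 km/s.

v = 8.98 km/s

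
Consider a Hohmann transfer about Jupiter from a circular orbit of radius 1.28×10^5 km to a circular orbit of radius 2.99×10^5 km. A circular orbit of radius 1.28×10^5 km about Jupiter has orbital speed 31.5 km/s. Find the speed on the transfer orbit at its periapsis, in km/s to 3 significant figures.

From the circular-orbit relation v² = μ/r at r = 1.28×10^5 km: μ = v²r = (31.5)² × 1.28×10^5 = 1.27008×10^8 km³/s².
Transfer-ellipse semi-major axis a_t = (r₁ + r₂)/2 = (1.280×10^5 + 2.990×10^5)/2 = 2.135×10^5 km.
At periapsis, r = 1.280×10^5 km.
From the vis-viva equation, v = √[μ(2/r − 1/a_t)] = 37.28 km/s.

v = 37.3 km/s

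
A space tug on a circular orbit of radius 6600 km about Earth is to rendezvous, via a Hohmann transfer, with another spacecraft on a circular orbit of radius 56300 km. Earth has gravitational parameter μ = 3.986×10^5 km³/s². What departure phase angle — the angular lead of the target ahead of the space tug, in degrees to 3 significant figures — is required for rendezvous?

φ = 105°

Transfer-ellipse semi-major axis a_t = (r₁ + r₂)/2 = (6600 + 56300)/2 = 31450 km.
Transfer time t = π√(a_t³/μ) = 27753.14 s.
Target angular speed ω₂ = √(μ/r₂³) = 4.726134×10^-5 rad/s.
Angle swept by the target during transfer: ω₂·t = 1.3117 rad = 75.15°.
Arrival is 180° from departure on the ellipse, so φ = 180° − 75.15° = 105°.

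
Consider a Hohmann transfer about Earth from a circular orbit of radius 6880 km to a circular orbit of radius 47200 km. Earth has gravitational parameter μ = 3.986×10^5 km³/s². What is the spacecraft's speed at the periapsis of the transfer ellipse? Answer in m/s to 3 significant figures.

Transfer-ellipse semi-major axis a_t = (r₁ + r₂)/2 = (6880 + 47200)/2 = 27040 km.
The periapsis of the transfer ellipse is at r = 6880 km.
Vis-viva: v = √[μ(2/r − 1/a_t)] = √[3.986×10^5 × (2/6880 − 1/27040)] = 10.06 km/s.

v = 10100 m/s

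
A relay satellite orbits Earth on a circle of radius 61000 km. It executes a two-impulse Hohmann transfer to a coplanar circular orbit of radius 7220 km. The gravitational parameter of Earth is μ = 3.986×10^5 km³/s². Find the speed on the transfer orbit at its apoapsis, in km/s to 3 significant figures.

The Hohmann ellipse has a_t = (r₁ + r₂)/2 = 34110 km.
At apoapsis, r = 61000 km.
From the vis-viva equation, v = √[μ(2/r − 1/a_t)] = 1.176 km/s.

v = 1.18 km/s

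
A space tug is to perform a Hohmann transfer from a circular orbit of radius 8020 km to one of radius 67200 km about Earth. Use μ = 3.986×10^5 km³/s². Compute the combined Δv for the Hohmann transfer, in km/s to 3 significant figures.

Δv = 3.68 km/s

The Hohmann ellipse has a_t = (r₁ + r₂)/2 = 37610 km.
Circular speed at r₁: v₁ = √(μ/r₁) = √(3.986×10^5/8020) = 7.04988 km/s.
Transfer-orbit speed at r₁ (v² = μ(2/r − 1/a)): v_p = √[μ(2/r₁ − 1/a_t)] = 9.42355 km/s.
First burn Δv₁ = |v_p − v₁| = 2.37367 km/s.
At r₂, v₂ = √(μ/r₂) = 2.43548 km/s.
Transfer-orbit speed at r₂: v_a = √[μ(2/r₂ − 1/a_t)] = 1.12466 km/s.
Second burn Δv₂ = |v₂ − v_a| = 1.31082 km/s.
Δv = Δv₁ + Δv₂ = 2.37367 + 1.31082 = 3.684 km/s.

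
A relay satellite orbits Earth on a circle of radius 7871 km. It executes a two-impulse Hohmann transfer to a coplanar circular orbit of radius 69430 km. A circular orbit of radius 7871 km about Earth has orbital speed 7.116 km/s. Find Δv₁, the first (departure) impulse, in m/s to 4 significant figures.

From the circular-orbit relation v² = μ/r at r = 7871 km: μ = v²r = (7.116)² × 7871 = 3.98567×10^5 km³/s².
The Hohmann ellipse has a_t = (r₁ + r₂)/2 = 38650.5 km.
On the circular orbit at r = 7871 km, v_c = √(μ/r) = 7.116 km/s.
Transfer-orbit speed at the same r (vis-viva, a = a_t): v_t = √[μ(2/r − 1/a_t)] = 9.537 km/s.
Δv₁ = |v_t − v_c| = |9.537 − 7.116| = 2.421 km/s.

Δv₁ = 2421 m/s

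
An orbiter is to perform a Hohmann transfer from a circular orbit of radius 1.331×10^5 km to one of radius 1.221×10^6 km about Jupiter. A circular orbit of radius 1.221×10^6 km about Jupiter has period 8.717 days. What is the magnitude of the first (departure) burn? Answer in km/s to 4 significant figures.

Δv₁ = 10.58 km/s

From Kepler's third law T² = 4π²r³/μ at r = 1.221×10^6 km, T = 8.717 days = 8.717 × 86400 s = 7.531488×10^5 s: μ = 4π²r³/T² = 1.26691×10^8 km³/s².
Semi-major axis of the transfer orbit: a_t = (1.331×10^5 + 1.221×10^6)/2 = 6.7705×10^5 km.
Circular speed at r = 1.331×10^5 km: v_c = √(μ/r) = 30.85 km/s.
Vis-viva on the transfer ellipse at r = 1.331×10^5 km gives v_t = √[μ(2/r − 1/a_t)] = 41.43 km/s.
Δv₁ = |v_t − v_c| = |41.43 − 30.85| = 10.58 km/s.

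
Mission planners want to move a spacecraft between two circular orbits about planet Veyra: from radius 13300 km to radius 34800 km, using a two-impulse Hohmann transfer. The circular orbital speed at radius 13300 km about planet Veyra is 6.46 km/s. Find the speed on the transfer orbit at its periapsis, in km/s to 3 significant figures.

From the circular-orbit relation v² = μ/r at r = 13300 km: μ = v²r = (6.46)² × 13300 = 5.55030×10^5 km³/s².
Transfer-ellipse semi-major axis a_t = (r₁ + r₂)/2 = (13300 + 34800)/2 = 24050 km.
At periapsis, r = 13300 km.
From the vis-viva equation, v = √[μ(2/r − 1/a_t)] = 7.771 km/s.

v = 7.77 km/s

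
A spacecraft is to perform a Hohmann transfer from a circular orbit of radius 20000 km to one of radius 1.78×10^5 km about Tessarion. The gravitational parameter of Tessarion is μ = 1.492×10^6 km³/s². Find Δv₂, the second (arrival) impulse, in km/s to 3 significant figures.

The Hohmann ellipse has a_t = (r₁ + r₂)/2 = 99000 km.
On the circular orbit at r = 1.780×10^5 km, v_c = √(μ/r) = 2.895 km/s.
Vis-viva on the transfer ellipse at r = 1.780×10^5 km gives v_t = √[μ(2/r − 1/a_t)] = 1.301 km/s.
Δv₂ = |v_t − v_c| = |1.301 − 2.895| = 1.594 km/s.

Δv₂ = 1.59 km/s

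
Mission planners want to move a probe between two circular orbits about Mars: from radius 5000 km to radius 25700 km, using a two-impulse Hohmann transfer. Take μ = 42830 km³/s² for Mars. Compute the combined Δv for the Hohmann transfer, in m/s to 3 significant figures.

Transfer-ellipse semi-major axis a_t = (r₁ + r₂)/2 = (5000 + 25700)/2 = 15350 km.
Circular speed at r₁: v₁ = √(μ/r₁) = √(42830/5000) = 2.92677 km/s.
On the transfer ellipse at r₁, vis-viva equation gives v_p = √[μ(2/r₁ − 1/a_t)] = 3.78705 km/s.
First burn Δv₁ = |v_p − v₁| = 0.86028 km/s.
Circular speed at r₂: v₂ = √(μ/r₂) = 1.29094 km/s.
Transfer-orbit speed at r₂: v_a = √[μ(2/r₂ − 1/a_t)] = 0.736781 km/s.
Second burn Δv₂ = |v₂ − v_a| = 0.55416 km/s.
Total Δv = Δv₁ + Δv₂ = 1.414 km/s.

Δv = 1410 m/s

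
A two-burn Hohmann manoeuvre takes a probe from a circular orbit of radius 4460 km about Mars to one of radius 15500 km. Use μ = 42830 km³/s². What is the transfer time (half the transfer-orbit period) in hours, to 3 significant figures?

The Hohmann ellipse has a_t = (r₁ + r₂)/2 = 9980 km.
By Kepler's third law the transfer-orbit period is T = 2π√(a_t³/μ), so t = T/2 = 15130 s.
Converting: 15130 s ÷ 3600 s/hour = 4.20 hours.

t = 4.20 hours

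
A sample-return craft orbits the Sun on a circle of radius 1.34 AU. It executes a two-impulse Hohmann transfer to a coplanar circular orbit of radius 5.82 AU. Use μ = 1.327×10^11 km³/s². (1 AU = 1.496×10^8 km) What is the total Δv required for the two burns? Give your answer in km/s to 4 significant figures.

Δv = 11.87 km/s

In km: r₁ = 1.34 × 1.496×10^8 = 2.00464×10^8 km; r₂ = 5.82 × 1.496×10^8 = 8.70672×10^8 km.
Transfer-ellipse semi-major axis a_t = (r₁ + r₂)/2 = (2.00464×10^8 + 8.70672×10^8)/2 = 5.35568×10^8 km.
At r₁ the circular-orbit speed is v₁ = √(μ/r₁) = 25.729 km/s.
Transfer-orbit speed at r₁ (vis-viva equation): v_p = √[μ(2/r₁ − 1/a_t)] = 32.805 km/s.
First burn Δv₁ = |v_p − v₁| = 7.076 km/s.
At r₂, v₂ = √(μ/r₂) = 12.345 km/s.
Transfer-orbit speed at r₂: v_a = √[μ(2/r₂ − 1/a_t)] = 7.5530 km/s.
Second burn Δv₂ = |v₂ − v_a| = 4.792 km/s.
Total Δv = Δv₁ + Δv₂ = 11.87 km/s.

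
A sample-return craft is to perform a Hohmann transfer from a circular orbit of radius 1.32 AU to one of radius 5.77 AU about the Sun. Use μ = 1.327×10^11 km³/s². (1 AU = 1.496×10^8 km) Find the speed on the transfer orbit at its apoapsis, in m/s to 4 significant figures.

v = 7566 m/s

In km: r₁ = 1.32 × 1.496×10^8 = 1.97472×10^8 km; r₂ = 5.77 × 1.496×10^8 = 8.63192×10^8 km.
The Hohmann ellipse has a_t = (r₁ + r₂)/2 = 5.30332×10^8 km.
At apoapsis, r = 8.63192×10^8 km.
Vis-viva: v = √[μ(2/r − 1/a_t)] = √[1.327×10^11 × (2/8.63192×10^8 − 1/5.30332×10^8)] = 7.566 km/s.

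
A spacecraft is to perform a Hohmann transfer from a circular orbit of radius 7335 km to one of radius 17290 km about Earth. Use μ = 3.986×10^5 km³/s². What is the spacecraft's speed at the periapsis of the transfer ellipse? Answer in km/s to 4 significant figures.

v = 8.736 km/s

Semi-major axis of the transfer orbit: a_t = (7335 + 17290)/2 = 12312.5 km.
At periapsis, r = 7335 km.
Applying v² = μ(2/r − 1/a_t): v = 8.736 km/s.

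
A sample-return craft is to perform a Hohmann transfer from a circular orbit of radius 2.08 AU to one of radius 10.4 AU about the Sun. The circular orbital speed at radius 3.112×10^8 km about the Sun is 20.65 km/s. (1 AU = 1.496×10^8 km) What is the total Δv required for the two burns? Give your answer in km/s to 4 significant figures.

Δv = 9.913 km/s

From the circular-orbit relation v² = μ/r at r = 3.112×10^8 km: μ = v²r = (20.65)² × 3.112×10^8 = 1.32703×10^11 km³/s².
In km: r₁ = 2.08 × 1.496×10^8 = 3.11168×10^8 km; r₂ = 10.4 × 1.496×10^8 = 1.55584×10^9 km.
Transfer-ellipse semi-major axis a_t = (r₁ + r₂)/2 = (3.11168×10^8 + 1.55584×10^9)/2 = 9.33504×10^8 km.
At r₁ the circular-orbit speed is v₁ = √(μ/r₁) = 20.6511 km/s.
On the transfer ellipse at r₁, vis-viva gives v_p = √[μ(2/r₁ − 1/a_t)] = 26.6604 km/s.
First burn Δv₁ = |v_p − v₁| = 6.0093 km/s.
Circular speed at r₂: v₂ = √(μ/r₂) = 9.23544 km/s.
Transfer-orbit speed at r₂: v_a = √[μ(2/r₂ − 1/a_t)] = 5.33208 km/s.
Second burn Δv₂ = |v₂ − v_a| = 3.9034 km/s.
Total Δv = Δv₁ + Δv₂ = 9.913 km/s.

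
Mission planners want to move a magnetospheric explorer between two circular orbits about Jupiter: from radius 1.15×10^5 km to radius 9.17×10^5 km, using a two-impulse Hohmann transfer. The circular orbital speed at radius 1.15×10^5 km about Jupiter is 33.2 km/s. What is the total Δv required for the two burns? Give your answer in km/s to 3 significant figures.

From the circular-orbit relation v² = μ/r at r = 1.15×10^5 km: μ = v²r = (33.2)² × 1.15×10^5 = 1.26758×10^8 km³/s².
Semi-major axis of the transfer orbit: a_t = (1.150×10^5 + 9.170×10^5)/2 = 5.160×10^5 km.
Circular speed at r₁: v₁ = √(μ/r₁) = √(1.26758×10^8/1.150×10^5) = 33.20 km/s.
Transfer-orbit speed at r₁ (v² = μ(2/r − 1/a)): v_p = √[μ(2/r₁ − 1/a_t)] = 44.26 km/s.
First burn Δv₁ = |v_p − v₁| = 11.06 km/s.
At r₂, v₂ = √(μ/r₂) = 11.757 km/s.
Transfer-orbit speed at r₂: v_a = √[μ(2/r₂ − 1/a_t)] = 5.5504 km/s.
Second burn Δv₂ = |v₂ − v_a| = 6.207 km/s.
Δv = Δv₁ + Δv₂ = 11.06 + 6.207 = 17.27 km/s.

Δv = 17.3 km/s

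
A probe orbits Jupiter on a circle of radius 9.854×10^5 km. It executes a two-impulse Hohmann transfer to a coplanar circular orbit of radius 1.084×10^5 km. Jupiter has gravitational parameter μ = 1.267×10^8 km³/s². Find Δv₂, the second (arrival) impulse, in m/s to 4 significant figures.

Δv₂ = 11700 m/s

Transfer-ellipse semi-major axis a_t = (r₁ + r₂)/2 = (9.854×10^5 + 1.084×10^5)/2 = 5.469×10^5 km.
Circular speed at r = 1.084×10^5 km: v_c = √(μ/r) = 34.19 km/s.
Transfer-orbit speed at the same r (vis-viva, a = a_t): v_t = √[μ(2/r − 1/a_t)] = 45.89 km/s.
Δv₂ = |v_t − v_c| = |45.89 − 34.19| = 11.70 km/s.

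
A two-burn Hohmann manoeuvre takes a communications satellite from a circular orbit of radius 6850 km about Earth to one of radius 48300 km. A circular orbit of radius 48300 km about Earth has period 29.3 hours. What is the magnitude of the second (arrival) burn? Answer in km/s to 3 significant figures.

From Kepler's third law T² = 4π²r³/μ at r = 48300 km, T = 29.3 hours = 29.3 × 3600 s = 1.0548×10^5 s: μ = 4π²r³/T² = 3.99817×10^5 km³/s².
The Hohmann ellipse has a_t = (r₁ + r₂)/2 = 27575 km.
On the circular orbit at r = 48300 km, v_c = √(μ/r) = 2.877 km/s.
Vis-viva on the transfer ellipse at r = 48300 km gives v_t = √[μ(2/r − 1/a_t)] = 1.434 km/s.
Δv₂ = |v_t − v_c| = |1.434 − 2.877| = 1.443 km/s.

Δv₂ = 1.44 km/s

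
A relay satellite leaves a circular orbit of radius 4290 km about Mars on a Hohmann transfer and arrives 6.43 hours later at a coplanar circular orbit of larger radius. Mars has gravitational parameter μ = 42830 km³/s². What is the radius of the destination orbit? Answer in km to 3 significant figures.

r₂ = 22200 km

Transfer time t = 6.43 hours = 23148 s, and t = π√(a_t³/μ).
So a_t = (μ t²/π²)^(1/3) = (42830 × (23148)² / π²)^(1/3) = 13248 km.
Since a_t = (r₁ + r₂)/2, r₂ = 2a_t − r₁ = 2×13248 − 4290 = 22206 km.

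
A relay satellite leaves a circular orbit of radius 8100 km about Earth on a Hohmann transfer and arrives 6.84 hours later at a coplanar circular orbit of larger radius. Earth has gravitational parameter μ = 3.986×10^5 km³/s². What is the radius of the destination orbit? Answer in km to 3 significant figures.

Transfer time t = 6.84 hours = 24624 s, and t = π√(a_t³/μ).
So a_t = (μ t²/π²)^(1/3) = (3.986×10^5 × (24624)² / π²)^(1/3) = 29039 km.
Since a_t = (r₁ + r₂)/2, r₂ = 2a_t − r₁ = 2×29039 − 8100 = 49978 km.

r₂ = 50000 km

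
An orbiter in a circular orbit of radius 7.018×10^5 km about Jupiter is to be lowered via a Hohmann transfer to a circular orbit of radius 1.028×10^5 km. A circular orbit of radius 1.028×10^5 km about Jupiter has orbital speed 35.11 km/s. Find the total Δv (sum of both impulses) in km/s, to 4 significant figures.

From the circular-orbit relation v² = μ/r at r = 1.028×10^5 km: μ = v²r = (35.11)² × 1.028×10^5 = 1.26723×10^8 km³/s².
The Hohmann ellipse has a_t = (r₁ + r₂)/2 = 4.023×10^5 km.
Circular speed at r₁: v₁ = √(μ/r₁) = √(1.26723×10^8/7.018×10^5) = 13.4376 km/s.
On the transfer ellipse at r₁, vis-viva equation gives v_a = √[μ(2/r₁ − 1/a_t)] = 6.79270 km/s.
First burn Δv₁ = |v_a − v₁| = 6.6449 km/s.
At r₂, v₂ = √(μ/r₂) = 35.110 km/s.
Transfer-orbit speed at r₂: v_p = √[μ(2/r₂ − 1/a_t)] = 46.373 km/s.
Second burn Δv₂ = |v₂ − v_p| = 11.263 km/s.
Total Δv = Δv₁ + Δv₂ = 17.91 km/s.

Δv = 17.91 km/s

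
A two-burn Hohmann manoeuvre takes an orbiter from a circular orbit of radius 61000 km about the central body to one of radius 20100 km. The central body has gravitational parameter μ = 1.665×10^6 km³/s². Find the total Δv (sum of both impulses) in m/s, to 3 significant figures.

Semi-major axis of the transfer orbit: a_t = (61000 + 20100)/2 = 40550 km.
Circular speed at r₁: v₁ = √(μ/r₁) = √(1.665×10^6/61000) = 5.224 km/s.
On the transfer ellipse at r₁, vis-viva gives v_a = √[μ(2/r₁ − 1/a_t)] = 3.678 km/s.
First burn Δv₁ = |v_a − v₁| = 1.546 km/s.
At r₂, v₂ = √(μ/r₂) = 9.1014 km/s.
Transfer-orbit speed at r₂: v_p = √[μ(2/r₂ − 1/a_t)] = 11.163 km/s.
Second burn Δv₂ = |v₂ − v_p| = 2.062 km/s.
Δv = Δv₁ + Δv₂ = 1.546 + 2.062 = 3.608 km/s.

Δv = 3610 m/s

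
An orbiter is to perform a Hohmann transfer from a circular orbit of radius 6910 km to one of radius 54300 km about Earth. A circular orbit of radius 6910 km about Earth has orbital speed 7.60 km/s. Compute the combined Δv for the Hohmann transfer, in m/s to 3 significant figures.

Δv = 3950 m/s

From the circular-orbit relation v² = μ/r at r = 6910 km: μ = v²r = (7.60)² × 6910 = 3.99122×10^5 km³/s².
Semi-major axis of the transfer orbit: a_t = (6910 + 54300)/2 = 30605 km.
Circular speed at r₁: v₁ = √(μ/r₁) = √(3.99122×10^5/6910) = 7.6000 km/s.
On the transfer ellipse at r₁, vis-viva gives v_p = √[μ(2/r₁ − 1/a_t)] = 10.123 km/s.
First burn Δv₁ = |v_p − v₁| = 2.523 km/s.
At r₂, v₂ = √(μ/r₂) = 2.711 km/s.
Transfer-orbit speed at r₂: v_a = √[μ(2/r₂ − 1/a_t)] = 1.288 km/s.
Second burn Δv₂ = |v₂ − v_a| = 1.423 km/s.
Total Δv = Δv₁ + Δv₂ = 3.946 km/s.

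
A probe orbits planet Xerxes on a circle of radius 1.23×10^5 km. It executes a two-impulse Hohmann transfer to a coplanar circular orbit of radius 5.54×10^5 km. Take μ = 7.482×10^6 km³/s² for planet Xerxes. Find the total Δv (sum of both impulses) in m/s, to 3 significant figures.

The Hohmann ellipse has a_t = (r₁ + r₂)/2 = 3.385×10^5 km.
At r₁ the circular-orbit speed is v₁ = √(μ/r₁) = 7.7993 km/s.
Transfer-orbit speed at r₁ (vis-viva): v_p = √[μ(2/r₁ − 1/a_t)] = 9.9777 km/s.
First burn Δv₁ = |v_p − v₁| = 2.178 km/s.
Circular speed at r₂: v₂ = √(μ/r₂) = 3.675 km/s.
Transfer-orbit speed at r₂: v_a = √[μ(2/r₂ − 1/a_t)] = 2.215 km/s.
Second burn Δv₂ = |v₂ − v_a| = 1.460 km/s.
Total Δv = Δv₁ + Δv₂ = 3.638 km/s.

Δv = 3640 m/s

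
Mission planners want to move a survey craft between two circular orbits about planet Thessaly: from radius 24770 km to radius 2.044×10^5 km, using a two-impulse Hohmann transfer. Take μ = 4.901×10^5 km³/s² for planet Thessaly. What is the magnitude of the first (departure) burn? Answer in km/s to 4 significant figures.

Semi-major axis of the transfer orbit: a_t = (24770 + 2.044×10^5)/2 = 1.14585×10^5 km.
Circular speed at r = 24770 km: v_c = √(μ/r) = 4.448 km/s.
Transfer-orbit speed at the same r (vis-viva, a = a_t): v_t = √[μ(2/r − 1/a_t)] = 5.941 km/s.
Δv₁ = |v_t − v_c| = |5.941 − 4.448| = 1.493 km/s.

Δv₁ = 1.493 km/s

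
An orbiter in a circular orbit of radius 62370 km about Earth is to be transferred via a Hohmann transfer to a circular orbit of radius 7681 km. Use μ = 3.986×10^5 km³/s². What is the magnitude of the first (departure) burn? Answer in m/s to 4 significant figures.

Transfer-ellipse semi-major axis a_t = (r₁ + r₂)/2 = (62370 + 7681)/2 = 35025.5 km.
On the circular orbit at r = 62370 km, v_c = √(μ/r) = 2.528 km/s.
Vis-viva on the transfer ellipse at r = 62370 km gives v_t = √[μ(2/r − 1/a_t)] = 1.184 km/s.
Δv₁ = |v_t − v_c| = |1.184 − 2.528| = 1.344 km/s.

Δv₁ = 1344 m/s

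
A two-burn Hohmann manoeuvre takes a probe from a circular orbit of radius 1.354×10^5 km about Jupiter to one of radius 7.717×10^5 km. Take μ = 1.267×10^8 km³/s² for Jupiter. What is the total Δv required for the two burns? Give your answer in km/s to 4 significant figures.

Semi-major axis of the transfer orbit: a_t = (1.354×10^5 + 7.717×10^5)/2 = 4.5355×10^5 km.
Circular speed at r₁: v₁ = √(μ/r₁) = √(1.267×10^8/1.354×10^5) = 30.590 km/s.
Transfer-orbit speed at r₁ (v² = μ(2/r − 1/a)): v_p = √[μ(2/r₁ − 1/a_t)] = 39.902 km/s.
First burn Δv₁ = |v_p − v₁| = 9.312 km/s.
At r₂, v₂ = √(μ/r₂) = 12.813 km/s.
Transfer-orbit speed at r₂: v_a = √[μ(2/r₂ − 1/a_t)] = 7.0010 km/s.
Second burn Δv₂ = |v₂ − v_a| = 5.812 km/s.
Total Δv = Δv₁ + Δv₂ = 15.12 km/s.

Δv = 15.12 km/s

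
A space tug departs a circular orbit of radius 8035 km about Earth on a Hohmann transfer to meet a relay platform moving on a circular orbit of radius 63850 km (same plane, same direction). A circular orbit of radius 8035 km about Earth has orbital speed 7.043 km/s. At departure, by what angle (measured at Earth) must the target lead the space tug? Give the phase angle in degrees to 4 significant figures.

φ = 104.0°

From the circular-orbit relation v² = μ/r at r = 8035 km: μ = v²r = (7.043)² × 8035 = 3.98567×10^5 km³/s².
The Hohmann ellipse has a_t = (r₁ + r₂)/2 = 35942.5 km.
Transfer time t = π√(a_t³/μ) = 33908.7 s.
The target's mean motion on its circular orbit is ω₂ = √(μ/r₂³) = 3.91299×10^-5 rad/s.
Angle swept by the target during transfer: ω₂·t = 1.3268 rad = 76.02°.
Arrival is 180° from departure on the ellipse, so φ = 180° − 76.02° = 104.0°.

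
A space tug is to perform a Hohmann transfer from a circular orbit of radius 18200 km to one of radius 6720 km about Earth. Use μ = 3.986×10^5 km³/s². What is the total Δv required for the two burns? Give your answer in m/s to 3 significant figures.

Δv = 2850 m/s

Semi-major axis of the transfer orbit: a_t = (18200 + 6720)/2 = 12460 km.
Circular speed at r₁: v₁ = √(μ/r₁) = √(3.986×10^5/18200) = 4.680 km/s.
Transfer-orbit speed at r₁ (vis-viva): v_a = √[μ(2/r₁ − 1/a_t)] = 3.437 km/s.
First burn Δv₁ = |v_a − v₁| = 1.243 km/s.
At r₂, v₂ = √(μ/r₂) = 7.702 km/s.
Transfer-orbit speed at r₂: v_p = √[μ(2/r₂ − 1/a_t)] = 9.308 km/s.
Second burn Δv₂ = |v₂ − v_p| = 1.606 km/s.
Total Δv = Δv₁ + Δv₂ = 2.849 km/s.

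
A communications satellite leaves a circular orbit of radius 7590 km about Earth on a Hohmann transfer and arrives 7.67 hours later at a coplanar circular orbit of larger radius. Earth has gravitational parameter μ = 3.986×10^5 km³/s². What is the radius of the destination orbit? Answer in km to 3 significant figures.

r₂ = 55100 km

Transfer time t = 7.67 hours = 27612 s, and t = π√(a_t³/μ).
So a_t = (μ t²/π²)^(1/3) = (3.986×10^5 × (27612)² / π²)^(1/3) = 31343 km.
Since a_t = (r₁ + r₂)/2, r₂ = 2a_t − r₁ = 2×31343 − 7590 = 55096 km.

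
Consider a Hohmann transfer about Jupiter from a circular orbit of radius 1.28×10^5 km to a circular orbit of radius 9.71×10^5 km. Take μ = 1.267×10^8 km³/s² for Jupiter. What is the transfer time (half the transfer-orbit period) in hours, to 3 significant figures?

t = 31.6 hours

Semi-major axis of the transfer orbit: a_t = (1.280×10^5 + 9.710×10^5)/2 = 5.495×10^5 km.
By Kepler's third law the transfer-orbit period is T = 2π√(a_t³/μ), so t = T/2 = 1.137×10^5 s.
Converting: 1.137×10^5 s ÷ 3600 s/hour = 31.6 hours.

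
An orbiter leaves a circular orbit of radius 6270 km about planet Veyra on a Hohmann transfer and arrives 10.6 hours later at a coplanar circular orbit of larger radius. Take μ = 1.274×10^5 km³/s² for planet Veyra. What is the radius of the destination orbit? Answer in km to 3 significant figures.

r₂ = 46900 km

Transfer time t = 10.6 hours = 38160 s, and t = π√(a_t³/μ).
So a_t = (μ t²/π²)^(1/3) = (1.274×10^5 × (38160)² / π²)^(1/3) = 26589 km.
Since a_t = (r₁ + r₂)/2, r₂ = 2a_t − r₁ = 2×26589 − 6270 = 46908 km.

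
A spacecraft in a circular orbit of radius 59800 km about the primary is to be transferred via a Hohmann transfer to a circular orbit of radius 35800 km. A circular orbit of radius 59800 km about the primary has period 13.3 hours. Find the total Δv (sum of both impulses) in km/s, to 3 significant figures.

Δv = 2.26 km/s

From Kepler's third law T² = 4π²r³/μ at r = 59800 km, T = 13.3 hours = 13.3 × 3600 s = 47880 s: μ = 4π²r³/T² = 3.68260×10^6 km³/s².
Transfer-ellipse semi-major axis a_t = (r₁ + r₂)/2 = (59800 + 35800)/2 = 47800 km.
Circular speed at r₁: v₁ = √(μ/r₁) = √(3.68260×10^6/59800) = 7.847 km/s.
On the transfer ellipse at r₁, v² = μ(2/r − 1/a) gives v_a = √[μ(2/r₁ − 1/a_t)] = 6.791 km/s.
First burn Δv₁ = |v_a − v₁| = 1.056 km/s.
At r₂, v₂ = √(μ/r₂) = 10.142 km/s.
Transfer-orbit speed at r₂: v_p = √[μ(2/r₂ − 1/a_t)] = 11.344 km/s.
Second burn Δv₂ = |v₂ − v_p| = 1.202 km/s.
Total Δv = Δv₁ + Δv₂ = 2.258 km/s.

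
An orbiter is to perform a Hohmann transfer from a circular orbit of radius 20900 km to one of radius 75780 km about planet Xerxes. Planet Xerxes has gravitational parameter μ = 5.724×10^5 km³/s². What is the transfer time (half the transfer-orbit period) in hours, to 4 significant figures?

Transfer-ellipse semi-major axis a_t = (r₁ + r₂)/2 = (20900 + 75780)/2 = 48340 km.
Transfer time t = π√(a_t³/μ) = π√((48340)³ / 5.724×10^5) = 44130 s.
Converting: 44130 s ÷ 3600 s/hour = 12.26 hours.

t = 12.26 hours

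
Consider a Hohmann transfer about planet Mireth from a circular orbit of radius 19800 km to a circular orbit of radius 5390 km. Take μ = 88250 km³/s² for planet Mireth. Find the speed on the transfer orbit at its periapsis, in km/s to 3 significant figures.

v = 5.07 km/s

Semi-major axis of the transfer orbit: a_t = (19800 + 5390)/2 = 12595 km.
At periapsis, r = 5390 km.
Vis-viva: v = √[μ(2/r − 1/a_t)] = √[88250 × (2/5390 − 1/12595)] = 5.073 km/s.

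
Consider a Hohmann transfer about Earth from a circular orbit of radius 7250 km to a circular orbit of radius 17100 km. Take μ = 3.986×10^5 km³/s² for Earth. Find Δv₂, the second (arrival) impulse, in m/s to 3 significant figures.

The Hohmann ellipse has a_t = (r₁ + r₂)/2 = 12175 km.
On the circular orbit at r = 17100 km, v_c = √(μ/r) = 4.828 km/s.
Vis-viva on the transfer ellipse at r = 17100 km gives v_t = √[μ(2/r − 1/a_t)] = 3.726 km/s.
Δv₂ = |v_t − v_c| = |3.726 − 4.828| = 1.102 km/s.

Δv₂ = 1100 m/s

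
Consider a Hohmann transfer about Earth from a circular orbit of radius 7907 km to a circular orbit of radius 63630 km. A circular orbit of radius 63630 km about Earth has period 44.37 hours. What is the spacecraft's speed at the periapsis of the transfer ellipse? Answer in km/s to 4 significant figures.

From Kepler's third law T² = 4π²r³/μ at r = 63630 km, T = 44.37 hours = 44.37 × 3600 s = 1.59732×10^5 s: μ = 4π²r³/T² = 3.98622×10^5 km³/s².
The Hohmann ellipse has a_t = (r₁ + r₂)/2 = 35768.5 km.
At periapsis, r = 7907 km.
Applying v² = μ(2/r − 1/a_t): v = 9.470 km/s.

v = 9.470 km/s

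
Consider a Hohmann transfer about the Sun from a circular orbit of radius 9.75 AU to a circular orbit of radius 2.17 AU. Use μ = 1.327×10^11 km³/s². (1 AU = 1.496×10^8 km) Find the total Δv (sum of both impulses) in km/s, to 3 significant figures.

Δv = 9.42 km/s

In km: r₁ = 9.75 × 1.496×10^8 = 1.4586×10^9 km; r₂ = 2.17 × 1.496×10^8 = 3.24632×10^8 km.
The Hohmann ellipse has a_t = (r₁ + r₂)/2 = 8.91616×10^8 km.
Circular speed at r₁: v₁ = √(μ/r₁) = √(1.327×10^11/1.4586×10^9) = 9.538 km/s.
On the transfer ellipse at r₁, v² = μ(2/r − 1/a) gives v_a = √[μ(2/r₁ − 1/a_t)] = 5.755 km/s.
First burn Δv₁ = |v_a − v₁| = 3.783 km/s.
Circular speed at r₂: v₂ = √(μ/r₂) = 20.218 km/s.
Transfer-orbit speed at r₂: v_p = √[μ(2/r₂ − 1/a_t)] = 25.859 km/s.
Second burn Δv₂ = |v₂ − v_p| = 5.641 km/s.
Total Δv = Δv₁ + Δv₂ = 9.424 km/s.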